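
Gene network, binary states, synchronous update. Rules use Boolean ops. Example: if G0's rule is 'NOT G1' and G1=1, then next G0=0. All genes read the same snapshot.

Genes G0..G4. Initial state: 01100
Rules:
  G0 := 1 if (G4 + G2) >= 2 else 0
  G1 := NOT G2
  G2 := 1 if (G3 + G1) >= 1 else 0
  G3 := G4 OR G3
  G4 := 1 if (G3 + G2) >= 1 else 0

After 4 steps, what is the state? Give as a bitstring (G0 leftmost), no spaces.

Step 1: G0=(0+1>=2)=0 G1=NOT G2=NOT 1=0 G2=(0+1>=1)=1 G3=G4|G3=0|0=0 G4=(0+1>=1)=1 -> 00101
Step 2: G0=(1+1>=2)=1 G1=NOT G2=NOT 1=0 G2=(0+0>=1)=0 G3=G4|G3=1|0=1 G4=(0+1>=1)=1 -> 10011
Step 3: G0=(1+0>=2)=0 G1=NOT G2=NOT 0=1 G2=(1+0>=1)=1 G3=G4|G3=1|1=1 G4=(1+0>=1)=1 -> 01111
Step 4: G0=(1+1>=2)=1 G1=NOT G2=NOT 1=0 G2=(1+1>=1)=1 G3=G4|G3=1|1=1 G4=(1+1>=1)=1 -> 10111

10111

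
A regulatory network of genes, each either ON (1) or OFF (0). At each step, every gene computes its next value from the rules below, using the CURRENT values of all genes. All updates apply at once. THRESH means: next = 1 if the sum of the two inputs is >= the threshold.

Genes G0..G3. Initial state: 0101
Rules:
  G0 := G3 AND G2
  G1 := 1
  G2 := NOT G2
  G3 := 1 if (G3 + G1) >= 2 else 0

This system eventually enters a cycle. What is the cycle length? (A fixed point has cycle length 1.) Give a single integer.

Answer: 2

Derivation:
Step 0: 0101
Step 1: G0=G3&G2=1&0=0 G1=1(const) G2=NOT G2=NOT 0=1 G3=(1+1>=2)=1 -> 0111
Step 2: G0=G3&G2=1&1=1 G1=1(const) G2=NOT G2=NOT 1=0 G3=(1+1>=2)=1 -> 1101
Step 3: G0=G3&G2=1&0=0 G1=1(const) G2=NOT G2=NOT 0=1 G3=(1+1>=2)=1 -> 0111
State from step 3 equals state from step 1 -> cycle length 2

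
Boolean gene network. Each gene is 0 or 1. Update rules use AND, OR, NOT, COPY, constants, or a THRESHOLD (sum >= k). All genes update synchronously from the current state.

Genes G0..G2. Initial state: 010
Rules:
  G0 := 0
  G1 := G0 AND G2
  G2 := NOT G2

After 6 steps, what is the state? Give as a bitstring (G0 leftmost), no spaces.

Step 1: G0=0(const) G1=G0&G2=0&0=0 G2=NOT G2=NOT 0=1 -> 001
Step 2: G0=0(const) G1=G0&G2=0&1=0 G2=NOT G2=NOT 1=0 -> 000
Step 3: G0=0(const) G1=G0&G2=0&0=0 G2=NOT G2=NOT 0=1 -> 001
Step 4: G0=0(const) G1=G0&G2=0&1=0 G2=NOT G2=NOT 1=0 -> 000
Step 5: G0=0(const) G1=G0&G2=0&0=0 G2=NOT G2=NOT 0=1 -> 001
Step 6: G0=0(const) G1=G0&G2=0&1=0 G2=NOT G2=NOT 1=0 -> 000

000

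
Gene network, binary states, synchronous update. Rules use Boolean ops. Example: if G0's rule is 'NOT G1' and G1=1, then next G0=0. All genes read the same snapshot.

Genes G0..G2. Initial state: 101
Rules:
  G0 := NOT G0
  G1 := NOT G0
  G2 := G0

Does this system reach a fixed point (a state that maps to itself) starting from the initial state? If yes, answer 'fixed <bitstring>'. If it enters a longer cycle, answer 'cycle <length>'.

Answer: cycle 2

Derivation:
Step 0: 101
Step 1: G0=NOT G0=NOT 1=0 G1=NOT G0=NOT 1=0 G2=G0=1 -> 001
Step 2: G0=NOT G0=NOT 0=1 G1=NOT G0=NOT 0=1 G2=G0=0 -> 110
Step 3: G0=NOT G0=NOT 1=0 G1=NOT G0=NOT 1=0 G2=G0=1 -> 001
Cycle of length 2 starting at step 1 -> no fixed point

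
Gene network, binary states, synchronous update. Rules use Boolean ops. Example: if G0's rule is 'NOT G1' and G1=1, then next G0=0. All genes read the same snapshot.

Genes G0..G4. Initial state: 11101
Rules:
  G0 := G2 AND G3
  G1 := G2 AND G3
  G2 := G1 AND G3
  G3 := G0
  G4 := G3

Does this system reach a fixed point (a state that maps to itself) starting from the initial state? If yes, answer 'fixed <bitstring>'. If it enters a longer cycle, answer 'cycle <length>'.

Step 0: 11101
Step 1: G0=G2&G3=1&0=0 G1=G2&G3=1&0=0 G2=G1&G3=1&0=0 G3=G0=1 G4=G3=0 -> 00010
Step 2: G0=G2&G3=0&1=0 G1=G2&G3=0&1=0 G2=G1&G3=0&1=0 G3=G0=0 G4=G3=1 -> 00001
Step 3: G0=G2&G3=0&0=0 G1=G2&G3=0&0=0 G2=G1&G3=0&0=0 G3=G0=0 G4=G3=0 -> 00000
Step 4: G0=G2&G3=0&0=0 G1=G2&G3=0&0=0 G2=G1&G3=0&0=0 G3=G0=0 G4=G3=0 -> 00000
Fixed point reached at step 3: 00000

Answer: fixed 00000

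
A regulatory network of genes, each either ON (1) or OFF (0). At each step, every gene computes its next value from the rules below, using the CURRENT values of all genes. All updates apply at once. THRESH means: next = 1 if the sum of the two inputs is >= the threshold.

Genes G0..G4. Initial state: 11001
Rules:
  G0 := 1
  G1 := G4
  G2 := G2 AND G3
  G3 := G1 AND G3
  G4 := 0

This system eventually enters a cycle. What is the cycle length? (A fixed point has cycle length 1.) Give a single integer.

Answer: 1

Derivation:
Step 0: 11001
Step 1: G0=1(const) G1=G4=1 G2=G2&G3=0&0=0 G3=G1&G3=1&0=0 G4=0(const) -> 11000
Step 2: G0=1(const) G1=G4=0 G2=G2&G3=0&0=0 G3=G1&G3=1&0=0 G4=0(const) -> 10000
Step 3: G0=1(const) G1=G4=0 G2=G2&G3=0&0=0 G3=G1&G3=0&0=0 G4=0(const) -> 10000
State from step 3 equals state from step 2 -> cycle length 1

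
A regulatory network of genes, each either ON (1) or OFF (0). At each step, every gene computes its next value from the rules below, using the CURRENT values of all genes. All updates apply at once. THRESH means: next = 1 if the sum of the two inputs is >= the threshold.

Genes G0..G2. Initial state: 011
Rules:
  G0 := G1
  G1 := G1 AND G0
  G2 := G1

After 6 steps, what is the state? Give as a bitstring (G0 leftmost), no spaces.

Step 1: G0=G1=1 G1=G1&G0=1&0=0 G2=G1=1 -> 101
Step 2: G0=G1=0 G1=G1&G0=0&1=0 G2=G1=0 -> 000
Step 3: G0=G1=0 G1=G1&G0=0&0=0 G2=G1=0 -> 000
Step 4: G0=G1=0 G1=G1&G0=0&0=0 G2=G1=0 -> 000
Step 5: G0=G1=0 G1=G1&G0=0&0=0 G2=G1=0 -> 000
Step 6: G0=G1=0 G1=G1&G0=0&0=0 G2=G1=0 -> 000

000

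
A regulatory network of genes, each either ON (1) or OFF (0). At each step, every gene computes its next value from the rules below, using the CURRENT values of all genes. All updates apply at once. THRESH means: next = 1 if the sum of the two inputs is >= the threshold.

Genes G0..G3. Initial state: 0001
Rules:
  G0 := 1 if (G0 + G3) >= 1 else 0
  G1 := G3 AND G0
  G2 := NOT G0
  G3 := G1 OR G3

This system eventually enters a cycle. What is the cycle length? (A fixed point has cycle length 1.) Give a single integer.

Answer: 1

Derivation:
Step 0: 0001
Step 1: G0=(0+1>=1)=1 G1=G3&G0=1&0=0 G2=NOT G0=NOT 0=1 G3=G1|G3=0|1=1 -> 1011
Step 2: G0=(1+1>=1)=1 G1=G3&G0=1&1=1 G2=NOT G0=NOT 1=0 G3=G1|G3=0|1=1 -> 1101
Step 3: G0=(1+1>=1)=1 G1=G3&G0=1&1=1 G2=NOT G0=NOT 1=0 G3=G1|G3=1|1=1 -> 1101
State from step 3 equals state from step 2 -> cycle length 1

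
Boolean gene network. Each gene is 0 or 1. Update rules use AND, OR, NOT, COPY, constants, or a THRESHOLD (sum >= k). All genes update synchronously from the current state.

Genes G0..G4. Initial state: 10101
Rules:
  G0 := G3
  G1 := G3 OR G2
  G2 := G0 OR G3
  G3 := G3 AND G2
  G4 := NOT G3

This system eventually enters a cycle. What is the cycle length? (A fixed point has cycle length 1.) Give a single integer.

Step 0: 10101
Step 1: G0=G3=0 G1=G3|G2=0|1=1 G2=G0|G3=1|0=1 G3=G3&G2=0&1=0 G4=NOT G3=NOT 0=1 -> 01101
Step 2: G0=G3=0 G1=G3|G2=0|1=1 G2=G0|G3=0|0=0 G3=G3&G2=0&1=0 G4=NOT G3=NOT 0=1 -> 01001
Step 3: G0=G3=0 G1=G3|G2=0|0=0 G2=G0|G3=0|0=0 G3=G3&G2=0&0=0 G4=NOT G3=NOT 0=1 -> 00001
Step 4: G0=G3=0 G1=G3|G2=0|0=0 G2=G0|G3=0|0=0 G3=G3&G2=0&0=0 G4=NOT G3=NOT 0=1 -> 00001
State from step 4 equals state from step 3 -> cycle length 1

Answer: 1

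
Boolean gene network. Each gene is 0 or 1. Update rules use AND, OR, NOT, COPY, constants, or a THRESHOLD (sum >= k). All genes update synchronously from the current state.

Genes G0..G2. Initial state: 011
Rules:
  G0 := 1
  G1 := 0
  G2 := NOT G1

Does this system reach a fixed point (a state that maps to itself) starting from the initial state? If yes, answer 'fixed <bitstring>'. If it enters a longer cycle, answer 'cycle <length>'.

Answer: fixed 101

Derivation:
Step 0: 011
Step 1: G0=1(const) G1=0(const) G2=NOT G1=NOT 1=0 -> 100
Step 2: G0=1(const) G1=0(const) G2=NOT G1=NOT 0=1 -> 101
Step 3: G0=1(const) G1=0(const) G2=NOT G1=NOT 0=1 -> 101
Fixed point reached at step 2: 101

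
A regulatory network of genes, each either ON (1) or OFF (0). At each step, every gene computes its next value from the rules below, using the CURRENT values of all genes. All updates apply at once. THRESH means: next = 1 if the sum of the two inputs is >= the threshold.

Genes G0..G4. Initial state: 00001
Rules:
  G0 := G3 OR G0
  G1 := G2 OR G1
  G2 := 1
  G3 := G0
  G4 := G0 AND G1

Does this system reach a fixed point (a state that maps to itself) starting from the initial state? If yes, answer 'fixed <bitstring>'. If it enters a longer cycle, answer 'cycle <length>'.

Step 0: 00001
Step 1: G0=G3|G0=0|0=0 G1=G2|G1=0|0=0 G2=1(const) G3=G0=0 G4=G0&G1=0&0=0 -> 00100
Step 2: G0=G3|G0=0|0=0 G1=G2|G1=1|0=1 G2=1(const) G3=G0=0 G4=G0&G1=0&0=0 -> 01100
Step 3: G0=G3|G0=0|0=0 G1=G2|G1=1|1=1 G2=1(const) G3=G0=0 G4=G0&G1=0&1=0 -> 01100
Fixed point reached at step 2: 01100

Answer: fixed 01100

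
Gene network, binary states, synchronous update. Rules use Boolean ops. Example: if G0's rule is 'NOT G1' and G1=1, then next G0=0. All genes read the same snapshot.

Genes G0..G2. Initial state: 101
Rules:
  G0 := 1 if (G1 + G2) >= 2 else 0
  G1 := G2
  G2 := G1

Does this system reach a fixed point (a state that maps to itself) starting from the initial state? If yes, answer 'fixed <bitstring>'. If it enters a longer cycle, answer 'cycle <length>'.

Step 0: 101
Step 1: G0=(0+1>=2)=0 G1=G2=1 G2=G1=0 -> 010
Step 2: G0=(1+0>=2)=0 G1=G2=0 G2=G1=1 -> 001
Step 3: G0=(0+1>=2)=0 G1=G2=1 G2=G1=0 -> 010
Cycle of length 2 starting at step 1 -> no fixed point

Answer: cycle 2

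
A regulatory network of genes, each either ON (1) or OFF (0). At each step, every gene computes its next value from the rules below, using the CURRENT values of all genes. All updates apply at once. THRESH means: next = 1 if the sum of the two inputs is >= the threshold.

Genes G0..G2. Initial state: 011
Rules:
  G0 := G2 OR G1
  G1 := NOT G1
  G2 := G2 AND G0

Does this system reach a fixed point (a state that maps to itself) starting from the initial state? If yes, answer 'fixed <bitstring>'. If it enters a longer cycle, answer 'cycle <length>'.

Answer: cycle 2

Derivation:
Step 0: 011
Step 1: G0=G2|G1=1|1=1 G1=NOT G1=NOT 1=0 G2=G2&G0=1&0=0 -> 100
Step 2: G0=G2|G1=0|0=0 G1=NOT G1=NOT 0=1 G2=G2&G0=0&1=0 -> 010
Step 3: G0=G2|G1=0|1=1 G1=NOT G1=NOT 1=0 G2=G2&G0=0&0=0 -> 100
Cycle of length 2 starting at step 1 -> no fixed point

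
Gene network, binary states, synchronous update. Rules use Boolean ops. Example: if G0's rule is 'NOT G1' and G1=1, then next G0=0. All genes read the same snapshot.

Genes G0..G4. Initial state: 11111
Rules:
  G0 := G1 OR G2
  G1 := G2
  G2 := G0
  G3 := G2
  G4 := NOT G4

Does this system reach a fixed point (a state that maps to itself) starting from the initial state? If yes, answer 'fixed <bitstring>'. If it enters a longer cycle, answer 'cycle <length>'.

Step 0: 11111
Step 1: G0=G1|G2=1|1=1 G1=G2=1 G2=G0=1 G3=G2=1 G4=NOT G4=NOT 1=0 -> 11110
Step 2: G0=G1|G2=1|1=1 G1=G2=1 G2=G0=1 G3=G2=1 G4=NOT G4=NOT 0=1 -> 11111
Cycle of length 2 starting at step 0 -> no fixed point

Answer: cycle 2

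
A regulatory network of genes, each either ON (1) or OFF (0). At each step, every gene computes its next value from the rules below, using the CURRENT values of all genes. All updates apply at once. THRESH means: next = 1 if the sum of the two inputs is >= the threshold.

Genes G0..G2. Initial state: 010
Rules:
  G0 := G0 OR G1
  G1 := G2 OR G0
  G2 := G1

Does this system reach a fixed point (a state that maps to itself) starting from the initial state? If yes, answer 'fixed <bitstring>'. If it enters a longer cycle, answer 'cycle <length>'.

Answer: fixed 111

Derivation:
Step 0: 010
Step 1: G0=G0|G1=0|1=1 G1=G2|G0=0|0=0 G2=G1=1 -> 101
Step 2: G0=G0|G1=1|0=1 G1=G2|G0=1|1=1 G2=G1=0 -> 110
Step 3: G0=G0|G1=1|1=1 G1=G2|G0=0|1=1 G2=G1=1 -> 111
Step 4: G0=G0|G1=1|1=1 G1=G2|G0=1|1=1 G2=G1=1 -> 111
Fixed point reached at step 3: 111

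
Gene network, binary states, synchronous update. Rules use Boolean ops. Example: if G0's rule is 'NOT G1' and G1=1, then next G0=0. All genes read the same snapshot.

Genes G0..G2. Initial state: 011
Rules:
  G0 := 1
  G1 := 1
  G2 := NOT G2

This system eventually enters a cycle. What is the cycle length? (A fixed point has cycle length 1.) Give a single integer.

Answer: 2

Derivation:
Step 0: 011
Step 1: G0=1(const) G1=1(const) G2=NOT G2=NOT 1=0 -> 110
Step 2: G0=1(const) G1=1(const) G2=NOT G2=NOT 0=1 -> 111
Step 3: G0=1(const) G1=1(const) G2=NOT G2=NOT 1=0 -> 110
State from step 3 equals state from step 1 -> cycle length 2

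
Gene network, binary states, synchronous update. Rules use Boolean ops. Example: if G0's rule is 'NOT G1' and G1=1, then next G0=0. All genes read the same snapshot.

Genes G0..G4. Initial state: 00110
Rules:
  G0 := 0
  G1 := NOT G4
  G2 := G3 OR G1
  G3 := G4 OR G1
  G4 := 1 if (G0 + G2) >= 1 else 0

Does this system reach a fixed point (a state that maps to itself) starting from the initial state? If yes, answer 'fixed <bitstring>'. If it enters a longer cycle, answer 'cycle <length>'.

Answer: fixed 00111

Derivation:
Step 0: 00110
Step 1: G0=0(const) G1=NOT G4=NOT 0=1 G2=G3|G1=1|0=1 G3=G4|G1=0|0=0 G4=(0+1>=1)=1 -> 01101
Step 2: G0=0(const) G1=NOT G4=NOT 1=0 G2=G3|G1=0|1=1 G3=G4|G1=1|1=1 G4=(0+1>=1)=1 -> 00111
Step 3: G0=0(const) G1=NOT G4=NOT 1=0 G2=G3|G1=1|0=1 G3=G4|G1=1|0=1 G4=(0+1>=1)=1 -> 00111
Fixed point reached at step 2: 00111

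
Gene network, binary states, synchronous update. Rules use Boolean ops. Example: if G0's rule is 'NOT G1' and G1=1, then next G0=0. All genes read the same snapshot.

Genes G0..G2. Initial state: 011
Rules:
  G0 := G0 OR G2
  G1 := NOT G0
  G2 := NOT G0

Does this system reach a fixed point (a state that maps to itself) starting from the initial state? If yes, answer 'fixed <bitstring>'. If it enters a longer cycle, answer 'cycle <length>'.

Answer: fixed 100

Derivation:
Step 0: 011
Step 1: G0=G0|G2=0|1=1 G1=NOT G0=NOT 0=1 G2=NOT G0=NOT 0=1 -> 111
Step 2: G0=G0|G2=1|1=1 G1=NOT G0=NOT 1=0 G2=NOT G0=NOT 1=0 -> 100
Step 3: G0=G0|G2=1|0=1 G1=NOT G0=NOT 1=0 G2=NOT G0=NOT 1=0 -> 100
Fixed point reached at step 2: 100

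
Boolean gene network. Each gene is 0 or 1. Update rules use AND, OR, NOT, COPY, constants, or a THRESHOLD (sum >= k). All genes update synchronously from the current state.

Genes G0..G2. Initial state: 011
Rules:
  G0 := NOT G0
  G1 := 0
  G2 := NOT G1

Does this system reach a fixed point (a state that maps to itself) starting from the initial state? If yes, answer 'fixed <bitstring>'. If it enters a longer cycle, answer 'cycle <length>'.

Answer: cycle 2

Derivation:
Step 0: 011
Step 1: G0=NOT G0=NOT 0=1 G1=0(const) G2=NOT G1=NOT 1=0 -> 100
Step 2: G0=NOT G0=NOT 1=0 G1=0(const) G2=NOT G1=NOT 0=1 -> 001
Step 3: G0=NOT G0=NOT 0=1 G1=0(const) G2=NOT G1=NOT 0=1 -> 101
Step 4: G0=NOT G0=NOT 1=0 G1=0(const) G2=NOT G1=NOT 0=1 -> 001
Cycle of length 2 starting at step 2 -> no fixed point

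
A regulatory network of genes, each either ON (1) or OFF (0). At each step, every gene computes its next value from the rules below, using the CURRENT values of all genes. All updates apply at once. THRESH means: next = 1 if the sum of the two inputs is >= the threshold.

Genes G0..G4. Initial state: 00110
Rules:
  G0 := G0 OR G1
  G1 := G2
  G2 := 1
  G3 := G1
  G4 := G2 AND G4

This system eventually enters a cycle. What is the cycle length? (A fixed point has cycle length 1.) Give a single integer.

Answer: 1

Derivation:
Step 0: 00110
Step 1: G0=G0|G1=0|0=0 G1=G2=1 G2=1(const) G3=G1=0 G4=G2&G4=1&0=0 -> 01100
Step 2: G0=G0|G1=0|1=1 G1=G2=1 G2=1(const) G3=G1=1 G4=G2&G4=1&0=0 -> 11110
Step 3: G0=G0|G1=1|1=1 G1=G2=1 G2=1(const) G3=G1=1 G4=G2&G4=1&0=0 -> 11110
State from step 3 equals state from step 2 -> cycle length 1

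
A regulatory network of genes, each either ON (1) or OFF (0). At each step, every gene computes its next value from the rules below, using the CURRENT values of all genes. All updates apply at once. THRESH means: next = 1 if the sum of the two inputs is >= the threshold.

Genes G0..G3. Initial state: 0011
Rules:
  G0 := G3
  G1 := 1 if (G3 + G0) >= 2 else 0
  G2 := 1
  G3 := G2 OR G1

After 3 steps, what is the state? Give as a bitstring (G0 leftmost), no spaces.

Step 1: G0=G3=1 G1=(1+0>=2)=0 G2=1(const) G3=G2|G1=1|0=1 -> 1011
Step 2: G0=G3=1 G1=(1+1>=2)=1 G2=1(const) G3=G2|G1=1|0=1 -> 1111
Step 3: G0=G3=1 G1=(1+1>=2)=1 G2=1(const) G3=G2|G1=1|1=1 -> 1111

1111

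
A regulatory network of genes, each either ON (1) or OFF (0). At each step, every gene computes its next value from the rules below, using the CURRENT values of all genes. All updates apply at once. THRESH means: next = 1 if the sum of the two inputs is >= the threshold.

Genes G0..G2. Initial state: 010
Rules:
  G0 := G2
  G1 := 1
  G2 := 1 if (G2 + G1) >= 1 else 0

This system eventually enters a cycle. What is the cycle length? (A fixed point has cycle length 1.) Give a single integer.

Answer: 1

Derivation:
Step 0: 010
Step 1: G0=G2=0 G1=1(const) G2=(0+1>=1)=1 -> 011
Step 2: G0=G2=1 G1=1(const) G2=(1+1>=1)=1 -> 111
Step 3: G0=G2=1 G1=1(const) G2=(1+1>=1)=1 -> 111
State from step 3 equals state from step 2 -> cycle length 1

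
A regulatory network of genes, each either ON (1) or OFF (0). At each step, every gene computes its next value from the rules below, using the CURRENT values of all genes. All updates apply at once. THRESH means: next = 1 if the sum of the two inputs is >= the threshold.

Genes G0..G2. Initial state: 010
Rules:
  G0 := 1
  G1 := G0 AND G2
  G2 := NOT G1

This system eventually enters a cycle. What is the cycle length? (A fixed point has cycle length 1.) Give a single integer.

Step 0: 010
Step 1: G0=1(const) G1=G0&G2=0&0=0 G2=NOT G1=NOT 1=0 -> 100
Step 2: G0=1(const) G1=G0&G2=1&0=0 G2=NOT G1=NOT 0=1 -> 101
Step 3: G0=1(const) G1=G0&G2=1&1=1 G2=NOT G1=NOT 0=1 -> 111
Step 4: G0=1(const) G1=G0&G2=1&1=1 G2=NOT G1=NOT 1=0 -> 110
Step 5: G0=1(const) G1=G0&G2=1&0=0 G2=NOT G1=NOT 1=0 -> 100
State from step 5 equals state from step 1 -> cycle length 4

Answer: 4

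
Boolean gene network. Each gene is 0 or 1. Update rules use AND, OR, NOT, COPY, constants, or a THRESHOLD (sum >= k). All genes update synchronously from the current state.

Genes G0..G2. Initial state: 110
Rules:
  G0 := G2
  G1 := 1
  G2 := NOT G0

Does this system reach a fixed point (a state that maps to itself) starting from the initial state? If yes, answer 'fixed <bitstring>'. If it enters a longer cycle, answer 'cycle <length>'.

Step 0: 110
Step 1: G0=G2=0 G1=1(const) G2=NOT G0=NOT 1=0 -> 010
Step 2: G0=G2=0 G1=1(const) G2=NOT G0=NOT 0=1 -> 011
Step 3: G0=G2=1 G1=1(const) G2=NOT G0=NOT 0=1 -> 111
Step 4: G0=G2=1 G1=1(const) G2=NOT G0=NOT 1=0 -> 110
Cycle of length 4 starting at step 0 -> no fixed point

Answer: cycle 4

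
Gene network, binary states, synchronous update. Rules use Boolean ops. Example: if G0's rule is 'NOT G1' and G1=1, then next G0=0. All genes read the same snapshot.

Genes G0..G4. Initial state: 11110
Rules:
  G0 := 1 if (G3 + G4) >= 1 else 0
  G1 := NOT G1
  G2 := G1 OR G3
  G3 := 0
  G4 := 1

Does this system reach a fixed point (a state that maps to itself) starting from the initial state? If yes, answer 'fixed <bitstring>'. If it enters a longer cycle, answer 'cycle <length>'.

Answer: cycle 2

Derivation:
Step 0: 11110
Step 1: G0=(1+0>=1)=1 G1=NOT G1=NOT 1=0 G2=G1|G3=1|1=1 G3=0(const) G4=1(const) -> 10101
Step 2: G0=(0+1>=1)=1 G1=NOT G1=NOT 0=1 G2=G1|G3=0|0=0 G3=0(const) G4=1(const) -> 11001
Step 3: G0=(0+1>=1)=1 G1=NOT G1=NOT 1=0 G2=G1|G3=1|0=1 G3=0(const) G4=1(const) -> 10101
Cycle of length 2 starting at step 1 -> no fixed point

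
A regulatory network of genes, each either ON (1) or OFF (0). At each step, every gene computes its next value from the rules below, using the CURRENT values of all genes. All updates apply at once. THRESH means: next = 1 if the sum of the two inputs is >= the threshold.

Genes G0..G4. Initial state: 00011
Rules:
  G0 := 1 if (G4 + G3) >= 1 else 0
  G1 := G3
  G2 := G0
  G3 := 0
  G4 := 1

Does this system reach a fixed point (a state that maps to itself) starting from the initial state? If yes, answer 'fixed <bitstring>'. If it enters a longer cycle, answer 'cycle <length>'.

Answer: fixed 10101

Derivation:
Step 0: 00011
Step 1: G0=(1+1>=1)=1 G1=G3=1 G2=G0=0 G3=0(const) G4=1(const) -> 11001
Step 2: G0=(1+0>=1)=1 G1=G3=0 G2=G0=1 G3=0(const) G4=1(const) -> 10101
Step 3: G0=(1+0>=1)=1 G1=G3=0 G2=G0=1 G3=0(const) G4=1(const) -> 10101
Fixed point reached at step 2: 10101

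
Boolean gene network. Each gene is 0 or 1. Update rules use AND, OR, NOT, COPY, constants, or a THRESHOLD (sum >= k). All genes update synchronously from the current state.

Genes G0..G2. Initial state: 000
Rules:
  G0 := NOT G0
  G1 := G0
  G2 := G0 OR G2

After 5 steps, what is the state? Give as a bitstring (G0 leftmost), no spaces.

Step 1: G0=NOT G0=NOT 0=1 G1=G0=0 G2=G0|G2=0|0=0 -> 100
Step 2: G0=NOT G0=NOT 1=0 G1=G0=1 G2=G0|G2=1|0=1 -> 011
Step 3: G0=NOT G0=NOT 0=1 G1=G0=0 G2=G0|G2=0|1=1 -> 101
Step 4: G0=NOT G0=NOT 1=0 G1=G0=1 G2=G0|G2=1|1=1 -> 011
Step 5: G0=NOT G0=NOT 0=1 G1=G0=0 G2=G0|G2=0|1=1 -> 101

101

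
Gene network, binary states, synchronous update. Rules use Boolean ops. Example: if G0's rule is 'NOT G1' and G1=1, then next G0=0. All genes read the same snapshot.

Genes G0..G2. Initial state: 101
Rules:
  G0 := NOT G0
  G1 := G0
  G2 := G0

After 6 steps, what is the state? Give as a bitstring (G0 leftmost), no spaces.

Step 1: G0=NOT G0=NOT 1=0 G1=G0=1 G2=G0=1 -> 011
Step 2: G0=NOT G0=NOT 0=1 G1=G0=0 G2=G0=0 -> 100
Step 3: G0=NOT G0=NOT 1=0 G1=G0=1 G2=G0=1 -> 011
Step 4: G0=NOT G0=NOT 0=1 G1=G0=0 G2=G0=0 -> 100
Step 5: G0=NOT G0=NOT 1=0 G1=G0=1 G2=G0=1 -> 011
Step 6: G0=NOT G0=NOT 0=1 G1=G0=0 G2=G0=0 -> 100

100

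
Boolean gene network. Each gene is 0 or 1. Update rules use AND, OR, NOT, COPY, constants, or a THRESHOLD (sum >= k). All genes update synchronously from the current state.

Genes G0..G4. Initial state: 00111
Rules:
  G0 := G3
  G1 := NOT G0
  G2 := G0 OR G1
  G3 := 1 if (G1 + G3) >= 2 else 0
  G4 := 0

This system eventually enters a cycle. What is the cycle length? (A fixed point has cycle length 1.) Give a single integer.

Step 0: 00111
Step 1: G0=G3=1 G1=NOT G0=NOT 0=1 G2=G0|G1=0|0=0 G3=(0+1>=2)=0 G4=0(const) -> 11000
Step 2: G0=G3=0 G1=NOT G0=NOT 1=0 G2=G0|G1=1|1=1 G3=(1+0>=2)=0 G4=0(const) -> 00100
Step 3: G0=G3=0 G1=NOT G0=NOT 0=1 G2=G0|G1=0|0=0 G3=(0+0>=2)=0 G4=0(const) -> 01000
Step 4: G0=G3=0 G1=NOT G0=NOT 0=1 G2=G0|G1=0|1=1 G3=(1+0>=2)=0 G4=0(const) -> 01100
Step 5: G0=G3=0 G1=NOT G0=NOT 0=1 G2=G0|G1=0|1=1 G3=(1+0>=2)=0 G4=0(const) -> 01100
State from step 5 equals state from step 4 -> cycle length 1

Answer: 1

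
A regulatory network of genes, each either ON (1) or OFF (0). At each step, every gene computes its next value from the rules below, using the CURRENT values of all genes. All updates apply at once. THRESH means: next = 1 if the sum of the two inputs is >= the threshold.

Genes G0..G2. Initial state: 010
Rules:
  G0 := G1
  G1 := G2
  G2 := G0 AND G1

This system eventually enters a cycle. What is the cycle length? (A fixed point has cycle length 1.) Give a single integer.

Answer: 1

Derivation:
Step 0: 010
Step 1: G0=G1=1 G1=G2=0 G2=G0&G1=0&1=0 -> 100
Step 2: G0=G1=0 G1=G2=0 G2=G0&G1=1&0=0 -> 000
Step 3: G0=G1=0 G1=G2=0 G2=G0&G1=0&0=0 -> 000
State from step 3 equals state from step 2 -> cycle length 1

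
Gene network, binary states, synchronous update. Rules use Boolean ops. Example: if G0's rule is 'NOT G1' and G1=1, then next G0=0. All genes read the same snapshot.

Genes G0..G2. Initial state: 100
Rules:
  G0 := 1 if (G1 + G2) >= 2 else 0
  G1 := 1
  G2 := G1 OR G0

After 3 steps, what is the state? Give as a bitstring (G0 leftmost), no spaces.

Step 1: G0=(0+0>=2)=0 G1=1(const) G2=G1|G0=0|1=1 -> 011
Step 2: G0=(1+1>=2)=1 G1=1(const) G2=G1|G0=1|0=1 -> 111
Step 3: G0=(1+1>=2)=1 G1=1(const) G2=G1|G0=1|1=1 -> 111

111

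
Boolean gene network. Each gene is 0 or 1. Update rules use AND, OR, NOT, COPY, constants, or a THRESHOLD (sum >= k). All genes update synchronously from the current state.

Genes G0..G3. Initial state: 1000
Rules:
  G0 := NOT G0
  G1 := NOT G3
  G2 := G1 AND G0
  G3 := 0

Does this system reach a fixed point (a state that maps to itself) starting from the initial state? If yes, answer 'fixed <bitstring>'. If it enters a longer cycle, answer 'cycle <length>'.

Answer: cycle 2

Derivation:
Step 0: 1000
Step 1: G0=NOT G0=NOT 1=0 G1=NOT G3=NOT 0=1 G2=G1&G0=0&1=0 G3=0(const) -> 0100
Step 2: G0=NOT G0=NOT 0=1 G1=NOT G3=NOT 0=1 G2=G1&G0=1&0=0 G3=0(const) -> 1100
Step 3: G0=NOT G0=NOT 1=0 G1=NOT G3=NOT 0=1 G2=G1&G0=1&1=1 G3=0(const) -> 0110
Step 4: G0=NOT G0=NOT 0=1 G1=NOT G3=NOT 0=1 G2=G1&G0=1&0=0 G3=0(const) -> 1100
Cycle of length 2 starting at step 2 -> no fixed point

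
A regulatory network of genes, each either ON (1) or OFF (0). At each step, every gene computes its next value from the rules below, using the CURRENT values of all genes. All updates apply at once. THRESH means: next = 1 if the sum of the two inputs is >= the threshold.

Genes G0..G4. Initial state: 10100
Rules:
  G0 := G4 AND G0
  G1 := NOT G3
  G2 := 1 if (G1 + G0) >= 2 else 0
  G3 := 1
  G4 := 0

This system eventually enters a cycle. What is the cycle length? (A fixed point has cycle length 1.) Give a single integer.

Answer: 1

Derivation:
Step 0: 10100
Step 1: G0=G4&G0=0&1=0 G1=NOT G3=NOT 0=1 G2=(0+1>=2)=0 G3=1(const) G4=0(const) -> 01010
Step 2: G0=G4&G0=0&0=0 G1=NOT G3=NOT 1=0 G2=(1+0>=2)=0 G3=1(const) G4=0(const) -> 00010
Step 3: G0=G4&G0=0&0=0 G1=NOT G3=NOT 1=0 G2=(0+0>=2)=0 G3=1(const) G4=0(const) -> 00010
State from step 3 equals state from step 2 -> cycle length 1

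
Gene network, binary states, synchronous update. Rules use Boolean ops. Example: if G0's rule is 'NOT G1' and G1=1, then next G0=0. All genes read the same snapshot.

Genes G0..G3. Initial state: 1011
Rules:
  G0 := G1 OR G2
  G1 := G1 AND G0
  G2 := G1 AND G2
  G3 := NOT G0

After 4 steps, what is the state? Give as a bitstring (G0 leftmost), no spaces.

Step 1: G0=G1|G2=0|1=1 G1=G1&G0=0&1=0 G2=G1&G2=0&1=0 G3=NOT G0=NOT 1=0 -> 1000
Step 2: G0=G1|G2=0|0=0 G1=G1&G0=0&1=0 G2=G1&G2=0&0=0 G3=NOT G0=NOT 1=0 -> 0000
Step 3: G0=G1|G2=0|0=0 G1=G1&G0=0&0=0 G2=G1&G2=0&0=0 G3=NOT G0=NOT 0=1 -> 0001
Step 4: G0=G1|G2=0|0=0 G1=G1&G0=0&0=0 G2=G1&G2=0&0=0 G3=NOT G0=NOT 0=1 -> 0001

0001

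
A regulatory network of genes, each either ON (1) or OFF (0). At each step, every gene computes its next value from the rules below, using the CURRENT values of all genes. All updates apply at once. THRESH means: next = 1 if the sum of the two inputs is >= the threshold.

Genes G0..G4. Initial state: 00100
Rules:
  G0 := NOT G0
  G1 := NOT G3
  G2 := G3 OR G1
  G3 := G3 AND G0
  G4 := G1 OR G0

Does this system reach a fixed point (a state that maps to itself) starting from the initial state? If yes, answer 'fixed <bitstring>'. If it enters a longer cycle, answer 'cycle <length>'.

Answer: cycle 2

Derivation:
Step 0: 00100
Step 1: G0=NOT G0=NOT 0=1 G1=NOT G3=NOT 0=1 G2=G3|G1=0|0=0 G3=G3&G0=0&0=0 G4=G1|G0=0|0=0 -> 11000
Step 2: G0=NOT G0=NOT 1=0 G1=NOT G3=NOT 0=1 G2=G3|G1=0|1=1 G3=G3&G0=0&1=0 G4=G1|G0=1|1=1 -> 01101
Step 3: G0=NOT G0=NOT 0=1 G1=NOT G3=NOT 0=1 G2=G3|G1=0|1=1 G3=G3&G0=0&0=0 G4=G1|G0=1|0=1 -> 11101
Step 4: G0=NOT G0=NOT 1=0 G1=NOT G3=NOT 0=1 G2=G3|G1=0|1=1 G3=G3&G0=0&1=0 G4=G1|G0=1|1=1 -> 01101
Cycle of length 2 starting at step 2 -> no fixed point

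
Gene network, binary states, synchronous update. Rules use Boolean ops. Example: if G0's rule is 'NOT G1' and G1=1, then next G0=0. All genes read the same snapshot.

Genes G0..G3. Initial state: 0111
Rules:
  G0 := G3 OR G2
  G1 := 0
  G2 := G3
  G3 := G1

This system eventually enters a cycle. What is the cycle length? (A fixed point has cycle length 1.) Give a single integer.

Step 0: 0111
Step 1: G0=G3|G2=1|1=1 G1=0(const) G2=G3=1 G3=G1=1 -> 1011
Step 2: G0=G3|G2=1|1=1 G1=0(const) G2=G3=1 G3=G1=0 -> 1010
Step 3: G0=G3|G2=0|1=1 G1=0(const) G2=G3=0 G3=G1=0 -> 1000
Step 4: G0=G3|G2=0|0=0 G1=0(const) G2=G3=0 G3=G1=0 -> 0000
Step 5: G0=G3|G2=0|0=0 G1=0(const) G2=G3=0 G3=G1=0 -> 0000
State from step 5 equals state from step 4 -> cycle length 1

Answer: 1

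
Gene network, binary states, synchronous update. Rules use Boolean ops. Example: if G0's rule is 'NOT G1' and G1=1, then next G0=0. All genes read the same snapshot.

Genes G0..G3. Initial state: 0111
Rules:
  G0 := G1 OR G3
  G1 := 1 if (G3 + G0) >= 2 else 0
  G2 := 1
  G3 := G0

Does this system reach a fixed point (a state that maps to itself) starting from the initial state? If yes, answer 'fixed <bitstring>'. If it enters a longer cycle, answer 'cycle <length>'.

Step 0: 0111
Step 1: G0=G1|G3=1|1=1 G1=(1+0>=2)=0 G2=1(const) G3=G0=0 -> 1010
Step 2: G0=G1|G3=0|0=0 G1=(0+1>=2)=0 G2=1(const) G3=G0=1 -> 0011
Step 3: G0=G1|G3=0|1=1 G1=(1+0>=2)=0 G2=1(const) G3=G0=0 -> 1010
Cycle of length 2 starting at step 1 -> no fixed point

Answer: cycle 2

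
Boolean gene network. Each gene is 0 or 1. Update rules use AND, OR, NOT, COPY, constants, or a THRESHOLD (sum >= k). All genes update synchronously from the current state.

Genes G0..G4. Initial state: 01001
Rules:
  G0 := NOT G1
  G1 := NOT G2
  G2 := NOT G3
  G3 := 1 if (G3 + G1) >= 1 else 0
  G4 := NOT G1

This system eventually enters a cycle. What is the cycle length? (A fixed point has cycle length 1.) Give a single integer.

Answer: 1

Derivation:
Step 0: 01001
Step 1: G0=NOT G1=NOT 1=0 G1=NOT G2=NOT 0=1 G2=NOT G3=NOT 0=1 G3=(0+1>=1)=1 G4=NOT G1=NOT 1=0 -> 01110
Step 2: G0=NOT G1=NOT 1=0 G1=NOT G2=NOT 1=0 G2=NOT G3=NOT 1=0 G3=(1+1>=1)=1 G4=NOT G1=NOT 1=0 -> 00010
Step 3: G0=NOT G1=NOT 0=1 G1=NOT G2=NOT 0=1 G2=NOT G3=NOT 1=0 G3=(1+0>=1)=1 G4=NOT G1=NOT 0=1 -> 11011
Step 4: G0=NOT G1=NOT 1=0 G1=NOT G2=NOT 0=1 G2=NOT G3=NOT 1=0 G3=(1+1>=1)=1 G4=NOT G1=NOT 1=0 -> 01010
Step 5: G0=NOT G1=NOT 1=0 G1=NOT G2=NOT 0=1 G2=NOT G3=NOT 1=0 G3=(1+1>=1)=1 G4=NOT G1=NOT 1=0 -> 01010
State from step 5 equals state from step 4 -> cycle length 1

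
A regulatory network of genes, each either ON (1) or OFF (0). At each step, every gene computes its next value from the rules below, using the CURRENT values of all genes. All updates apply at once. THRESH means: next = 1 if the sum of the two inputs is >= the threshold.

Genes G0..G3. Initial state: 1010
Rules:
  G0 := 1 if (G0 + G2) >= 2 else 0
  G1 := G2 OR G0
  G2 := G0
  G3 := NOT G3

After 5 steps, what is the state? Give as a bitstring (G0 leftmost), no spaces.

Step 1: G0=(1+1>=2)=1 G1=G2|G0=1|1=1 G2=G0=1 G3=NOT G3=NOT 0=1 -> 1111
Step 2: G0=(1+1>=2)=1 G1=G2|G0=1|1=1 G2=G0=1 G3=NOT G3=NOT 1=0 -> 1110
Step 3: G0=(1+1>=2)=1 G1=G2|G0=1|1=1 G2=G0=1 G3=NOT G3=NOT 0=1 -> 1111
Step 4: G0=(1+1>=2)=1 G1=G2|G0=1|1=1 G2=G0=1 G3=NOT G3=NOT 1=0 -> 1110
Step 5: G0=(1+1>=2)=1 G1=G2|G0=1|1=1 G2=G0=1 G3=NOT G3=NOT 0=1 -> 1111

1111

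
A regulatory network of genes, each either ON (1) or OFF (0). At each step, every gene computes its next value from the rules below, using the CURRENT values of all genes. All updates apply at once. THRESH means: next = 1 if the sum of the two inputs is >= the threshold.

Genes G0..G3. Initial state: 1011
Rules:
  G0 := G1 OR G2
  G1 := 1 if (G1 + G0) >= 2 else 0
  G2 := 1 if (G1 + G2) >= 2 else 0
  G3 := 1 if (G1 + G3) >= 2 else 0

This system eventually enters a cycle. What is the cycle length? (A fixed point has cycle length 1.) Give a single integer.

Step 0: 1011
Step 1: G0=G1|G2=0|1=1 G1=(0+1>=2)=0 G2=(0+1>=2)=0 G3=(0+1>=2)=0 -> 1000
Step 2: G0=G1|G2=0|0=0 G1=(0+1>=2)=0 G2=(0+0>=2)=0 G3=(0+0>=2)=0 -> 0000
Step 3: G0=G1|G2=0|0=0 G1=(0+0>=2)=0 G2=(0+0>=2)=0 G3=(0+0>=2)=0 -> 0000
State from step 3 equals state from step 2 -> cycle length 1

Answer: 1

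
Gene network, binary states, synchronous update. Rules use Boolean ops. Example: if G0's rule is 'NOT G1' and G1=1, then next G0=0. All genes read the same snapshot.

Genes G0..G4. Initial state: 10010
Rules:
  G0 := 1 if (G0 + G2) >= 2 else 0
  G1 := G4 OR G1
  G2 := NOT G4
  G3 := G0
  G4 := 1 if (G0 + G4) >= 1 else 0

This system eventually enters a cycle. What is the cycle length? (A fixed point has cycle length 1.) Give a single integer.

Step 0: 10010
Step 1: G0=(1+0>=2)=0 G1=G4|G1=0|0=0 G2=NOT G4=NOT 0=1 G3=G0=1 G4=(1+0>=1)=1 -> 00111
Step 2: G0=(0+1>=2)=0 G1=G4|G1=1|0=1 G2=NOT G4=NOT 1=0 G3=G0=0 G4=(0+1>=1)=1 -> 01001
Step 3: G0=(0+0>=2)=0 G1=G4|G1=1|1=1 G2=NOT G4=NOT 1=0 G3=G0=0 G4=(0+1>=1)=1 -> 01001
State from step 3 equals state from step 2 -> cycle length 1

Answer: 1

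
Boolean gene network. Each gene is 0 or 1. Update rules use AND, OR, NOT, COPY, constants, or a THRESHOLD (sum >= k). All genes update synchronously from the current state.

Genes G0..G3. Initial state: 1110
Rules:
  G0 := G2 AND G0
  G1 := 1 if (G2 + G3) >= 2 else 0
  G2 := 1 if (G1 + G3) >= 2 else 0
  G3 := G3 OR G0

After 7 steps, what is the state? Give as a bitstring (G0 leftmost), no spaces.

Step 1: G0=G2&G0=1&1=1 G1=(1+0>=2)=0 G2=(1+0>=2)=0 G3=G3|G0=0|1=1 -> 1001
Step 2: G0=G2&G0=0&1=0 G1=(0+1>=2)=0 G2=(0+1>=2)=0 G3=G3|G0=1|1=1 -> 0001
Step 3: G0=G2&G0=0&0=0 G1=(0+1>=2)=0 G2=(0+1>=2)=0 G3=G3|G0=1|0=1 -> 0001
Step 4: G0=G2&G0=0&0=0 G1=(0+1>=2)=0 G2=(0+1>=2)=0 G3=G3|G0=1|0=1 -> 0001
Step 5: G0=G2&G0=0&0=0 G1=(0+1>=2)=0 G2=(0+1>=2)=0 G3=G3|G0=1|0=1 -> 0001
Step 6: G0=G2&G0=0&0=0 G1=(0+1>=2)=0 G2=(0+1>=2)=0 G3=G3|G0=1|0=1 -> 0001
Step 7: G0=G2&G0=0&0=0 G1=(0+1>=2)=0 G2=(0+1>=2)=0 G3=G3|G0=1|0=1 -> 0001

0001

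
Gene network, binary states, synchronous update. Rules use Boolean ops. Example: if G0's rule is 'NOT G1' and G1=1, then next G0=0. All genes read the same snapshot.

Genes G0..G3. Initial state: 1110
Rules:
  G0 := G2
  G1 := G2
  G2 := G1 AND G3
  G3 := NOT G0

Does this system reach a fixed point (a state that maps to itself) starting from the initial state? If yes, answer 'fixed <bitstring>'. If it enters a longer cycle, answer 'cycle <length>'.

Step 0: 1110
Step 1: G0=G2=1 G1=G2=1 G2=G1&G3=1&0=0 G3=NOT G0=NOT 1=0 -> 1100
Step 2: G0=G2=0 G1=G2=0 G2=G1&G3=1&0=0 G3=NOT G0=NOT 1=0 -> 0000
Step 3: G0=G2=0 G1=G2=0 G2=G1&G3=0&0=0 G3=NOT G0=NOT 0=1 -> 0001
Step 4: G0=G2=0 G1=G2=0 G2=G1&G3=0&1=0 G3=NOT G0=NOT 0=1 -> 0001
Fixed point reached at step 3: 0001

Answer: fixed 0001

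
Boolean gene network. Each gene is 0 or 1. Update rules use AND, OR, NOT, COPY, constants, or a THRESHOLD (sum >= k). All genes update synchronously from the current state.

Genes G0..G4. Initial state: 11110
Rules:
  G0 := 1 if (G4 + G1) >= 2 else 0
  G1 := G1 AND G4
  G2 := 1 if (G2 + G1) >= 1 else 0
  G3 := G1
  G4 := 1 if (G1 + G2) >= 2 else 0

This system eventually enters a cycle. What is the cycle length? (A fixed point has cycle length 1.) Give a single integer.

Step 0: 11110
Step 1: G0=(0+1>=2)=0 G1=G1&G4=1&0=0 G2=(1+1>=1)=1 G3=G1=1 G4=(1+1>=2)=1 -> 00111
Step 2: G0=(1+0>=2)=0 G1=G1&G4=0&1=0 G2=(1+0>=1)=1 G3=G1=0 G4=(0+1>=2)=0 -> 00100
Step 3: G0=(0+0>=2)=0 G1=G1&G4=0&0=0 G2=(1+0>=1)=1 G3=G1=0 G4=(0+1>=2)=0 -> 00100
State from step 3 equals state from step 2 -> cycle length 1

Answer: 1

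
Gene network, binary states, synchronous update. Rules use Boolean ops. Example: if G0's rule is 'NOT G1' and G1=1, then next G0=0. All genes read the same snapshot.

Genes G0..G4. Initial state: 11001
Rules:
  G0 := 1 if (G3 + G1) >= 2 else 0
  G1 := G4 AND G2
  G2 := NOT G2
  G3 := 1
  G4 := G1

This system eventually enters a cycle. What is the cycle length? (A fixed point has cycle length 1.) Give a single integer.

Answer: 2

Derivation:
Step 0: 11001
Step 1: G0=(0+1>=2)=0 G1=G4&G2=1&0=0 G2=NOT G2=NOT 0=1 G3=1(const) G4=G1=1 -> 00111
Step 2: G0=(1+0>=2)=0 G1=G4&G2=1&1=1 G2=NOT G2=NOT 1=0 G3=1(const) G4=G1=0 -> 01010
Step 3: G0=(1+1>=2)=1 G1=G4&G2=0&0=0 G2=NOT G2=NOT 0=1 G3=1(const) G4=G1=1 -> 10111
Step 4: G0=(1+0>=2)=0 G1=G4&G2=1&1=1 G2=NOT G2=NOT 1=0 G3=1(const) G4=G1=0 -> 01010
State from step 4 equals state from step 2 -> cycle length 2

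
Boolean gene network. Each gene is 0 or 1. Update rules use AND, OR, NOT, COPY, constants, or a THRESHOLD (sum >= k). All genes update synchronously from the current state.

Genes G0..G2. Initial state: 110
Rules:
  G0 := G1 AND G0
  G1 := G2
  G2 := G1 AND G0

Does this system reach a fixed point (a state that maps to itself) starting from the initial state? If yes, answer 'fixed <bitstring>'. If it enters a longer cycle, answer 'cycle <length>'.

Step 0: 110
Step 1: G0=G1&G0=1&1=1 G1=G2=0 G2=G1&G0=1&1=1 -> 101
Step 2: G0=G1&G0=0&1=0 G1=G2=1 G2=G1&G0=0&1=0 -> 010
Step 3: G0=G1&G0=1&0=0 G1=G2=0 G2=G1&G0=1&0=0 -> 000
Step 4: G0=G1&G0=0&0=0 G1=G2=0 G2=G1&G0=0&0=0 -> 000
Fixed point reached at step 3: 000

Answer: fixed 000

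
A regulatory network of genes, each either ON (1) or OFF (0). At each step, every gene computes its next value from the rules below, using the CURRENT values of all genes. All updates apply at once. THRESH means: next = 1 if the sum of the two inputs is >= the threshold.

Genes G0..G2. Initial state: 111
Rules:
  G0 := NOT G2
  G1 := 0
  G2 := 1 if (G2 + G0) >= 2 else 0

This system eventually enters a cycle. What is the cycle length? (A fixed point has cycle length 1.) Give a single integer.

Step 0: 111
Step 1: G0=NOT G2=NOT 1=0 G1=0(const) G2=(1+1>=2)=1 -> 001
Step 2: G0=NOT G2=NOT 1=0 G1=0(const) G2=(1+0>=2)=0 -> 000
Step 3: G0=NOT G2=NOT 0=1 G1=0(const) G2=(0+0>=2)=0 -> 100
Step 4: G0=NOT G2=NOT 0=1 G1=0(const) G2=(0+1>=2)=0 -> 100
State from step 4 equals state from step 3 -> cycle length 1

Answer: 1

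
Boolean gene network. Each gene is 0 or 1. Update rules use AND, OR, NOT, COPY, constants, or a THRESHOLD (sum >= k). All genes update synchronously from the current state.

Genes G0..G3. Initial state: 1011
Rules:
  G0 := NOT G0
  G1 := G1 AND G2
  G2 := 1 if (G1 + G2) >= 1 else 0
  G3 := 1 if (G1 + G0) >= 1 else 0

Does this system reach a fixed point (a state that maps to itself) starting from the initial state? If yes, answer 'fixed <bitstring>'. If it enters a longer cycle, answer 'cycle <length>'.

Answer: cycle 2

Derivation:
Step 0: 1011
Step 1: G0=NOT G0=NOT 1=0 G1=G1&G2=0&1=0 G2=(0+1>=1)=1 G3=(0+1>=1)=1 -> 0011
Step 2: G0=NOT G0=NOT 0=1 G1=G1&G2=0&1=0 G2=(0+1>=1)=1 G3=(0+0>=1)=0 -> 1010
Step 3: G0=NOT G0=NOT 1=0 G1=G1&G2=0&1=0 G2=(0+1>=1)=1 G3=(0+1>=1)=1 -> 0011
Cycle of length 2 starting at step 1 -> no fixed point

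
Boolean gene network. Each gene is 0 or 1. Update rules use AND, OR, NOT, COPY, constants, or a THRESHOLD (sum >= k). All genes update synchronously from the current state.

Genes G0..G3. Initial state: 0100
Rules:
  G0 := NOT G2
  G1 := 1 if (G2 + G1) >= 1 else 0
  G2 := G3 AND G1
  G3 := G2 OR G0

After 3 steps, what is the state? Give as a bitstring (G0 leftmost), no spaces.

Step 1: G0=NOT G2=NOT 0=1 G1=(0+1>=1)=1 G2=G3&G1=0&1=0 G3=G2|G0=0|0=0 -> 1100
Step 2: G0=NOT G2=NOT 0=1 G1=(0+1>=1)=1 G2=G3&G1=0&1=0 G3=G2|G0=0|1=1 -> 1101
Step 3: G0=NOT G2=NOT 0=1 G1=(0+1>=1)=1 G2=G3&G1=1&1=1 G3=G2|G0=0|1=1 -> 1111

1111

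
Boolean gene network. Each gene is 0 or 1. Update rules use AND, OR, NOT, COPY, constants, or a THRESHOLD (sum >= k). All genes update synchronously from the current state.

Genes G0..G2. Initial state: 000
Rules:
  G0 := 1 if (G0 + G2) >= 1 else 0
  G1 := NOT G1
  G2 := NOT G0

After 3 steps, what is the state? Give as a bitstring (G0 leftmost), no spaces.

Step 1: G0=(0+0>=1)=0 G1=NOT G1=NOT 0=1 G2=NOT G0=NOT 0=1 -> 011
Step 2: G0=(0+1>=1)=1 G1=NOT G1=NOT 1=0 G2=NOT G0=NOT 0=1 -> 101
Step 3: G0=(1+1>=1)=1 G1=NOT G1=NOT 0=1 G2=NOT G0=NOT 1=0 -> 110

110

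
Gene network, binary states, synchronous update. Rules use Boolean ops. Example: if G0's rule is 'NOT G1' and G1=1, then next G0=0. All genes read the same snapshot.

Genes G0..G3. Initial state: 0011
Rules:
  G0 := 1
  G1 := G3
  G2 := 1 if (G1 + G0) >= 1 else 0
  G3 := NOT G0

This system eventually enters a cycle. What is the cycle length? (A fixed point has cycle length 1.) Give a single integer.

Answer: 1

Derivation:
Step 0: 0011
Step 1: G0=1(const) G1=G3=1 G2=(0+0>=1)=0 G3=NOT G0=NOT 0=1 -> 1101
Step 2: G0=1(const) G1=G3=1 G2=(1+1>=1)=1 G3=NOT G0=NOT 1=0 -> 1110
Step 3: G0=1(const) G1=G3=0 G2=(1+1>=1)=1 G3=NOT G0=NOT 1=0 -> 1010
Step 4: G0=1(const) G1=G3=0 G2=(0+1>=1)=1 G3=NOT G0=NOT 1=0 -> 1010
State from step 4 equals state from step 3 -> cycle length 1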